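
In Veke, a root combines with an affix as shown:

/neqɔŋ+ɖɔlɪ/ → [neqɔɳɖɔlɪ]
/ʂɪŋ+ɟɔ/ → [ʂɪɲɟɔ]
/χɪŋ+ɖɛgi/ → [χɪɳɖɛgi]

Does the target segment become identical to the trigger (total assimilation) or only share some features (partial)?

Underlying /ŋ/ is realised as [ɳ] next to /ɖ/; /ɖ/ itself does not change.
The change velar → retroflex matches the place of the following /ɖ/, identifying this as place assimilation.
Manner and voice are unchanged, so the assimilation is partial, not total.
Checking the remaining alternation: /ŋ/ → [ɲ] before /ɟ/ (velar → palatal, matching palatal) — only place changes, and always toward the following segment.

partial assimilation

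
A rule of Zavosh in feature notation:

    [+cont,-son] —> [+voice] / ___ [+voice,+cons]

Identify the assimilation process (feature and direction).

The target ([+cont,-son], fricatives) acquires [+voice] next to a voiced consonant ([+voice,+cons]) — it takes on the voicing of its neighbour, so the feature that spreads is voicing.
Since the environment is written after the underscore, the trigger follows the target; the direction is regressive.

regressive voicing assimilation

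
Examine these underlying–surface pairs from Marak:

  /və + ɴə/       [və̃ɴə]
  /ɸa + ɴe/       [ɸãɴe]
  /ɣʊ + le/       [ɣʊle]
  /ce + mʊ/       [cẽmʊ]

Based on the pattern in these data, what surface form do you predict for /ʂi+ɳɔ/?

[ʂĩɳɔ]

The data show regressive nasality assimilation (vowel nasalisation): /ə/ → [ə̃] before /ɴ/; /a/ → [ã] before /ɴ/; /e/ → [ẽ] before /m/ — a vowel is nasalised by an immediately following nasal consonant.
No change occurs in [ɣʊle] because the vowel at the boundary is adjacent to an oral consonant, not a nasal (/ʊ/ next to /l/).
/i/ sits next to the nasal /ɳ/ and is therefore nasalised to [ĩ].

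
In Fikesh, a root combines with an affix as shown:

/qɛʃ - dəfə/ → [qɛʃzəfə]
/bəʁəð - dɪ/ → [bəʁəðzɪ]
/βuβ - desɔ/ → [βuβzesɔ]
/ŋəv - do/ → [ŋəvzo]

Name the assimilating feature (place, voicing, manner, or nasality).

manner

Comparing underlying and surface forms, /d/ → [z] is the alternation; the neighbouring /ʃ/ is constant.
/d/ is a stop while /ʃ/ is a fricative; the output [z] is a fricative, matching the trigger — so the feature that spreads is manner.
The same holds elsewhere in the data: /d/ → [z] after /ð/ (stop → fricative, matching a fricative); /d/ → [z] after /β/ (stop → fricative, matching a fricative); /d/ → [z] after /v/ (stop → fricative, matching a fricative) — only manner changes, and always toward the preceding segment.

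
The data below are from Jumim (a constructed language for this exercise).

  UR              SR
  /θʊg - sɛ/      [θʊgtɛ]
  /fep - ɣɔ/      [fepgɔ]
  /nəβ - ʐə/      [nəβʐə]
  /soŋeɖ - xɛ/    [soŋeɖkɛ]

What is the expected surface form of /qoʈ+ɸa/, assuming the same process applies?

The data show progressive manner assimilation: /s/ → [t] after /g/; /ɣ/ → [g] after /p/; /x/ → [k] after /ɖ/. In each pair only manner changes, matching the preceding consonant, while place and voice stay constant.
No alternation appears in [nəβʐə]: there the adjacent consonants already agree in manner (/ʐ/ and /β/ are both fricatives), so this form is consistent with the same rule.
/ɸ/ is a voiceless bilabial fricative. The preceding trigger /ʈ/ is a stop, so /ɸ/ must become a stop as well.
The voiceless bilabial stop is [p], so /ɸ/ → [p].

[qoʈpa]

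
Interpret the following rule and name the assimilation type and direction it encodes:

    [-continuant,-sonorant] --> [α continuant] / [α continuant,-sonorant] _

The rule copies [continuant] (continuancy) from the environment onto the target stops; since [±continuant] encodes the stop/fricative manner contrast, the assimilating dimension is manner.
The conditioning segment sits to the left of the focus bar, meaning the trigger precedes the segment that changes — progressive assimilation.

progressive manner assimilation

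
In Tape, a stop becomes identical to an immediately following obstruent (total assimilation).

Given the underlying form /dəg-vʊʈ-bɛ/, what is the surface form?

/g/ is the segment targeted by the rule; it sits immediately before /v/, so it assimilates completely and surfaces as [v].
At the second juncture, /ʈ/ likewise becomes [b] adjacent to /b/.

[dəvvʊbbɛ]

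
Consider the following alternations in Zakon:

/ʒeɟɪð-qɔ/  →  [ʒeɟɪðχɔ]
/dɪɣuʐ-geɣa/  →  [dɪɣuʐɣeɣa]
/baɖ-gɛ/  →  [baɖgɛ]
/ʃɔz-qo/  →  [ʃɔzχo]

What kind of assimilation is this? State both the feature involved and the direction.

progressive manner assimilation

Underlying /q/ is realised as [χ] next to /ð/; /ð/ itself does not change.
/q/ is a stop while /ð/ is a fricative; the output [χ] is a fricative, matching the trigger — so the feature that spreads is manner.
Place and voice are unchanged, so the assimilation is partial, not total.
The same holds elsewhere in the data: /g/ → [ɣ] after /ʐ/ (stop → fricative, matching a fricative); /q/ → [χ] after /z/ (stop → fricative, matching a fricative) — only manner changes, and always toward the preceding segment.
No alternation appears in [baɖgɛ]: there the adjacent consonants already agree in manner (/g/ and /ɖ/ are both stops), so this form is consistent with the same rule.
The trigger is the preceding segment, so the direction is progressive (perseverative).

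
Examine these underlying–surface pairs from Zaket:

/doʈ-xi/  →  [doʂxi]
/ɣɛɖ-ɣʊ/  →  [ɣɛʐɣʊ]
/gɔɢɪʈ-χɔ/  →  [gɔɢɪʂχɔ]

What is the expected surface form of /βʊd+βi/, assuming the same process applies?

[βʊzβi]

The data show regressive manner assimilation: /ʈ/ → [ʂ] before /x/; /ɖ/ → [ʐ] before /ɣ/; /ʈ/ → [ʂ] before /χ/. In each pair only manner changes, matching the following consonant, while place and voice stay constant.
/d/ is a voiced alveolar stop. The following trigger /β/ is a fricative, so /d/ must become a fricative as well.
A voiced alveolar fricative is [z], so the surface segment is [z].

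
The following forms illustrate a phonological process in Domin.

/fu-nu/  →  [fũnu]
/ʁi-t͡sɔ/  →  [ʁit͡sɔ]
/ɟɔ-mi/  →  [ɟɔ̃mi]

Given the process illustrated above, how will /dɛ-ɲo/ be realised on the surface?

[dɛ̃ɲo]

The data show regressive nasality assimilation (vowel nasalisation): /u/ → [ũ] before /n/; /ɔ/ → [ɔ̃] before /m/ — a vowel is nasalised by an immediately following nasal consonant.
No change occurs in [ʁit͡sɔ] because the vowel at the boundary is adjacent to an oral consonant, not a nasal (/i/ next to /t͡s/).
The vowel /ɛ/ is adjacent to the following nasal /ɲ/, so it acquires [+nasal] and surfaces as [ɛ̃].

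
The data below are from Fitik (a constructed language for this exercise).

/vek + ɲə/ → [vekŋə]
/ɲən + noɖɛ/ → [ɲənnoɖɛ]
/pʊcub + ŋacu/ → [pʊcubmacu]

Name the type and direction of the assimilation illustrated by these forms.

Underlying /ɲ/ is realised as [ŋ] next to /k/; /k/ itself does not change.
/ɲ/ is palatal while /k/ is velar; the output [ŋ] is velar, matching the trigger — so the feature that spreads is place.
Manner and voice are unchanged, so the assimilation is partial, not total.
The same holds elsewhere in the data: /ŋ/ → [m] after /b/ (velar → bilabial, matching bilabial) — only place changes, and always toward the preceding segment.
No alternation appears in [ɲənnoɖɛ]: there the adjacent consonants already agree in place (/n/ and /n/ are both alveolar), so this form is consistent with the same rule.
The trigger is the preceding segment, so the direction is progressive (perseverative).

progressive place assimilation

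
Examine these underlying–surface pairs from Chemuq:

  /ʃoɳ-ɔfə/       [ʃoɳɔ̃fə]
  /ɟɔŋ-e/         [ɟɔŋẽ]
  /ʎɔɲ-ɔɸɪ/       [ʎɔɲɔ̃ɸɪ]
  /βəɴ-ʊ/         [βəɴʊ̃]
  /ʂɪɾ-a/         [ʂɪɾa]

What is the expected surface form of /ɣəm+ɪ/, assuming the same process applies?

[ɣəmɪ̃]

The data show progressive nasality assimilation (vowel nasalisation): /ɔ/ → [ɔ̃] after /ɳ/; /e/ → [ẽ] after /ŋ/; /ɔ/ → [ɔ̃] after /ɲ/; /ʊ/ → [ʊ̃] after /ɴ/ — a vowel is nasalised by an immediately preceding nasal consonant.
No change occurs in [ʂɪɾa] because the vowel at the boundary is adjacent to an oral consonant, not a nasal (/a/ next to /ɾ/).
/ɪ/ sits next to the nasal /m/ and is therefore nasalised to [ɪ̃].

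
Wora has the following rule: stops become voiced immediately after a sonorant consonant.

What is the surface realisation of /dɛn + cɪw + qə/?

/c/ is a voiceless palatal stop. The preceding trigger /n/ is voiced, so /c/ must become voiced as well.
A voiced palatal stop is [ɟ], so the surface segment is [ɟ].
At the second juncture, /q/ likewise becomes [ɢ] adjacent to /w/.

[dɛnɟɪwɢə]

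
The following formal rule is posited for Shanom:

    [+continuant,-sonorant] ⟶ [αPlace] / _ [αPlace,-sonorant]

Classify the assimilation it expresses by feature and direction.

regressive place assimilation

The rule copies the place features (abbreviated [Place]) from the environment onto the target, so the assimilating feature is place.
Since the environment is written after the underscore, the trigger follows the target; the direction is regressive.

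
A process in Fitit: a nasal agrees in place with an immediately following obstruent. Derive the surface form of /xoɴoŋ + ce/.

[xoɴoɲce]

/ŋ/ is a voiced velar nasal. The following trigger /c/ is palatal, so /ŋ/ must become palatal as well.
A voiced palatal nasal is [ɲ], so the surface segment is [ɲ].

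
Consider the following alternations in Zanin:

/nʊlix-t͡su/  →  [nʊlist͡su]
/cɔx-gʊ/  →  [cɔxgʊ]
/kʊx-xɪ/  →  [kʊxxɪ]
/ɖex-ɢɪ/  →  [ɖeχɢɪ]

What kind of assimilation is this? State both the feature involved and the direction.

regressive place assimilation

Comparing underlying and surface forms, /x/ → [s] is the alternation; the neighbouring /t͡s/ is constant.
The change velar → alveolar matches the place of the following /t͡s/, identifying this as place assimilation.
Manner and voice are unchanged, so the assimilation is partial, not total.
The same holds elsewhere in the data: /x/ → [χ] before /ɢ/ (velar → uvular, matching uvular) — only place changes, and always toward the following segment.
No alternation appears in [cɔxgʊ], [kʊxxɪ]: there the adjacent consonants already agree in place (/x/ and /g/ are both velar; /x/ and /x/ are both velar), so these forms are consistent with the same rule.
Since the segment that changes precedes the conditioning segment, the assimilation is regressive.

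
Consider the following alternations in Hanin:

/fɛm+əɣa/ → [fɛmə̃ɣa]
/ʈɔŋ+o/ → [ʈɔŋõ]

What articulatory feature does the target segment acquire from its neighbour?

The vowel /ə/ surfaces as nasalised [ə̃] next to the preceding nasal /m/ — it has acquired the [+nasal] feature of its neighbour.
Likewise in the remaining data: /o/ → [õ] after /ŋ/ — each time a vowel is nasalised next to a preceding nasal.

nasality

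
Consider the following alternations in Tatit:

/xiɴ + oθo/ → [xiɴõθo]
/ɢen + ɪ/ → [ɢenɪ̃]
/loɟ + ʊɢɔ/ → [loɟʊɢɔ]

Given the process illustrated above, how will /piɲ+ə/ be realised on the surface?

The data show progressive nasality assimilation (vowel nasalisation): /o/ → [õ] after /ɴ/; /ɪ/ → [ɪ̃] after /n/ — a vowel is nasalised by an immediately preceding nasal consonant.
No change occurs in [loɟʊɢɔ] because the vowel at the boundary is adjacent to an oral consonant, not a nasal (/ʊ/ next to /ɟ/).
/ə/ sits next to the nasal /ɲ/ and is therefore nasalised to [ə̃].

[piɲə̃]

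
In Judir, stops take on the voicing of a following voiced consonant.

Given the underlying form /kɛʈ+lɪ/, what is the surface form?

/ʈ/ is a voiceless retroflex stop. The following trigger /l/ is voiced, so /ʈ/ must become voiced as well.
A voiced retroflex stop is [ɖ], so the surface segment is [ɖ].

[kɛɖlɪ]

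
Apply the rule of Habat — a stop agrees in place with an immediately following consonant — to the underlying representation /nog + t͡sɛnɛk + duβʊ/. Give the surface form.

[nodt͡sɛnɛtduβʊ]

/g/ is a voiced velar stop. The following trigger /t͡s/ is alveolar, so /g/ must become alveolar as well.
A voiced alveolar stop is [d], so the surface segment is [d].
The same rule applies at the second boundary: /k/ → [t] next to /d/.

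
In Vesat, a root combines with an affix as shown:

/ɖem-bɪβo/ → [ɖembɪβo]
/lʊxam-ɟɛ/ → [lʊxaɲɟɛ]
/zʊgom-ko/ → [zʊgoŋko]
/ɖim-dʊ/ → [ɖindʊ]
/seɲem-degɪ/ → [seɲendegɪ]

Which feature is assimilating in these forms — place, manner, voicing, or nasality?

place

Underlying /m/ is realised as [ɲ] next to /ɟ/; /ɟ/ itself does not change.
/m/ is bilabial while /ɟ/ is palatal; the output [ɲ] is palatal, matching the trigger — so the feature that spreads is place.
The other alternating forms pattern the same way: /m/ → [ŋ] before /k/ (bilabial → velar, matching velar); /m/ → [n] before /d/ (bilabial → alveolar, matching alveolar) — only place changes, and always toward the following segment.
Nothing changes in [ɖembɪβo]: there the adjacent consonants already agree in place (/m/ and /b/ are both bilabial), so this form is consistent with the same rule.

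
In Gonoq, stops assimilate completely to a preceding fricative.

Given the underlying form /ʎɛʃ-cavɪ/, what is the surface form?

[ʎɛʃʃavɪ]

/c/ is the segment targeted by the rule; it sits immediately after /ʃ/, so it assimilates completely and surfaces as [ʃ].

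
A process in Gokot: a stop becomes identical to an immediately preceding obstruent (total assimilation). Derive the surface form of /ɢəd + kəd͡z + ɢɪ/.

/k/ is the segment targeted by the rule; it sits immediately after /d/, so it assimilates completely and surfaces as [d].
The same rule applies at the second boundary: /ɢ/ → [d͡z] next to /d͡z/.

[ɢəddəd͡zd͡zɪ]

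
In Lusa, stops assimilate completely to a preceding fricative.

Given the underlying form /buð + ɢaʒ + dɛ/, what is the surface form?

/ɢ/ is the segment targeted by the rule; it sits immediately after /ð/, so it assimilates completely and surfaces as [ð].
At the second juncture, /d/ likewise becomes [ʒ] adjacent to /ʒ/.

[buððaʒʒɛ]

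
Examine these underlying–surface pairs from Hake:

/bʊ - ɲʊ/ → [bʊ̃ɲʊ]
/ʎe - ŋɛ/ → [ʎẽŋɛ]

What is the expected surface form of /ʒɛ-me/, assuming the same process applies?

[ʒɛ̃me]

The data show regressive nasality assimilation (vowel nasalisation): /ʊ/ → [ʊ̃] before /ɲ/; /e/ → [ẽ] before /ŋ/ — a vowel is nasalised by an immediately following nasal consonant.
The vowel /ɛ/ is adjacent to the following nasal /m/, so it acquires [+nasal] and surfaces as [ɛ̃].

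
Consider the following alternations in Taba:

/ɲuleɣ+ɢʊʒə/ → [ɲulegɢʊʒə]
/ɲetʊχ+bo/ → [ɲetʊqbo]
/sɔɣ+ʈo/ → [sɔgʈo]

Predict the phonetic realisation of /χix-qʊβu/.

[χikqʊβu]

The data show regressive manner assimilation: /ɣ/ → [g] before /ɢ/; /χ/ → [q] before /b/; /ɣ/ → [g] before /ʈ/. In each pair only manner changes, matching the following consonant, while place and voice stay constant.
/x/ is a voiceless velar fricative. The following trigger /q/ is a stop, so /x/ must become a stop as well.
A voiceless velar stop is [k], so the surface segment is [k].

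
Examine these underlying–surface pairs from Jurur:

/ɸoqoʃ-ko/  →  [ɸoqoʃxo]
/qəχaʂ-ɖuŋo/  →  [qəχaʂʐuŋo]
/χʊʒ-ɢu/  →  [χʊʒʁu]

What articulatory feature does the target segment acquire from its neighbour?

Comparing underlying and surface forms, /k/ → [x] is the alternation; the neighbouring /ʃ/ is constant.
The change stop → fricative matches the manner of the preceding /ʃ/, identifying this as manner assimilation.
Checking the remaining alternations: /ɖ/ → [ʐ] after /ʂ/ (stop → fricative, matching a fricative); /ɢ/ → [ʁ] after /ʒ/ (stop → fricative, matching a fricative) — only manner changes, and always toward the preceding segment.

manner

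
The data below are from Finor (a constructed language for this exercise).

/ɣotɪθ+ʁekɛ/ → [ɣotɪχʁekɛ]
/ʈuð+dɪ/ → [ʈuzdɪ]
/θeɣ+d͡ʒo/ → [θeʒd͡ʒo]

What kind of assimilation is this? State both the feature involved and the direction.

Underlying /θ/ is realised as [χ] next to /ʁ/; /ʁ/ itself does not change.
The change dental → uvular matches the place of the following /ʁ/, identifying this as place assimilation.
Manner and voice are unchanged, so the assimilation is partial, not total.
Checking the remaining alternations: /ð/ → [z] before /d/ (dental → alveolar, matching alveolar); /ɣ/ → [ʒ] before /d͡ʒ/ (velar → postalveolar, matching postalveolar) — only place changes, and always toward the following segment.
Since the segment that changes precedes the conditioning segment, the assimilation is regressive.

regressive place assimilation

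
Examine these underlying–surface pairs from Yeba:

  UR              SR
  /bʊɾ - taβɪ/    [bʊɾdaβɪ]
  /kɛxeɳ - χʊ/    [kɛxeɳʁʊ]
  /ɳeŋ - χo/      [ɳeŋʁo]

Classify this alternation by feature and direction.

progressive voicing assimilation

Comparing underlying and surface forms, /t/ → [d] is the alternation; the neighbouring /ɾ/ is constant.
/t/ is voiceless while /ɾ/ is voiced; the output [d] is voiced, matching the trigger — so the feature that spreads is voicing.
Place and manner are unchanged, so the assimilation is partial, not total.
The other alternating forms pattern the same way: /χ/ → [ʁ] after /ɳ/ (voiceless → voiced, matching voiced); /χ/ → [ʁ] after /ŋ/ (voiceless → voiced, matching voiced) — only voicing changes, and always toward the preceding segment.
Since the segment that changes follows the conditioning segment, the assimilation is progressive.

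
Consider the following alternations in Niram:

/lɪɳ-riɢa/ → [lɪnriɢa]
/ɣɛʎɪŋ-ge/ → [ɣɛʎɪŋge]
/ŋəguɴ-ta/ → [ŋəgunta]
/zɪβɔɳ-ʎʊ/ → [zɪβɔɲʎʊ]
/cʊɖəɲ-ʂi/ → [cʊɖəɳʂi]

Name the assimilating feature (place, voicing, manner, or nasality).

place

The segment that alternates is /ɳ/, which surfaces as [n] when adjacent to /r/.
/ɳ/ is retroflex while /r/ is alveolar; the output [n] is alveolar, matching the trigger — so the feature that spreads is place.
The other alternating forms pattern the same way: /ɴ/ → [n] before /t/ (uvular → alveolar, matching alveolar); /ɳ/ → [ɲ] before /ʎ/ (retroflex → palatal, matching palatal); /ɲ/ → [ɳ] before /ʂ/ (palatal → retroflex, matching retroflex) — only place changes, and always toward the following segment.
No alternation appears in [ɣɛʎɪŋge]: there the adjacent consonants already agree in place (/ŋ/ and /g/ are both velar), so this form is consistent with the same rule.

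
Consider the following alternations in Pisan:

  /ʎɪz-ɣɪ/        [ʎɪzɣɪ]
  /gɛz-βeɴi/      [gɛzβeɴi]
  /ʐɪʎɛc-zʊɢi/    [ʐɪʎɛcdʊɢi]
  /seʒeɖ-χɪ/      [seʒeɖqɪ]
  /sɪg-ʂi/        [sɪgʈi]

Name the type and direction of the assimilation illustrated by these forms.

Underlying /z/ is realised as [d] next to /c/; /c/ itself does not change.
The change fricative → stop matches the manner of the preceding /c/, identifying this as manner assimilation.
Place and voice are unchanged, so the assimilation is partial, not total.
The same holds elsewhere in the data: /χ/ → [q] after /ɖ/ (fricative → stop, matching a stop); /ʂ/ → [ʈ] after /g/ (fricative → stop, matching a stop) — only manner changes, and always toward the preceding segment.
No alternation appears in [ʎɪzɣɪ], [gɛzβeɴi]: there the adjacent consonants already agree in manner (/ɣ/ and /z/ are both fricatives; /β/ and /z/ are both fricatives), so these forms are consistent with the same rule.
The trigger is the preceding segment, so the direction is progressive (perseverative).

progressive manner assimilation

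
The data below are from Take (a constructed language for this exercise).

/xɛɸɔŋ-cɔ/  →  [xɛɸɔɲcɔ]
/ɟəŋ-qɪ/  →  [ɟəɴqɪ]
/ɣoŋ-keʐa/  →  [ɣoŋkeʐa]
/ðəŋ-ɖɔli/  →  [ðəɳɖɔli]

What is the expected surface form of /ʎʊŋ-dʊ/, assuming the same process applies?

[ʎʊndʊ]

The data show regressive place assimilation: /ŋ/ → [ɲ] before /c/; /ŋ/ → [ɴ] before /q/; /ŋ/ → [ɳ] before /ɖ/. In each pair only place changes, matching the following consonant, while manner and voice stay constant.
Nothing changes in [ɣoŋkeʐa]: there the adjacent consonants already agree in place (/ŋ/ and /k/ are both velar), so this form is consistent with the same rule.
The rule targets /ŋ/ (voiced velar nasal), which sits before the trigger /d/ (alveolar).
Changing only its place to alveolar gives [n] — the voiced alveolar nasal.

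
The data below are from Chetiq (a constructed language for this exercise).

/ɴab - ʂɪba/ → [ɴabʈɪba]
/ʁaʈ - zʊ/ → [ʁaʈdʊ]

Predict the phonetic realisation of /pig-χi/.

[pigqi]

The data show progressive manner assimilation: /ʂ/ → [ʈ] after /b/; /z/ → [d] after /ʈ/. In each pair only manner changes, matching the preceding consonant, while place and voice stay constant.
/χ/ is a voiceless uvular fricative. The preceding trigger /g/ is a stop, so /χ/ must become a stop as well.
A voiceless uvular stop is [q], so the surface segment is [q].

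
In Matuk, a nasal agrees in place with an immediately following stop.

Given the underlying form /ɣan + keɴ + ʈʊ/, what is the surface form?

The rule targets /n/ (voiced alveolar nasal), which sits before the trigger /k/ (velar).
Changing only its place to velar gives [ŋ] — the voiced velar nasal.
The same rule applies at the second boundary: /ɴ/ → [ɳ] next to /ʈ/.

[ɣaŋkeɳʈʊ]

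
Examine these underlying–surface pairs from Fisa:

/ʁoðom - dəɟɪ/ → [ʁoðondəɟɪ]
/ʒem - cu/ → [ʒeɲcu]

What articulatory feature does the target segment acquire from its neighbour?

place

Underlying /m/ is realised as [n] next to /d/; /d/ itself does not change.
/m/ is bilabial while /d/ is alveolar; the output [n] is alveolar, matching the trigger — so the feature that spreads is place.
Checking the remaining alternation: /m/ → [ɲ] before /c/ (bilabial → palatal, matching palatal) — only place changes, and always toward the following segment.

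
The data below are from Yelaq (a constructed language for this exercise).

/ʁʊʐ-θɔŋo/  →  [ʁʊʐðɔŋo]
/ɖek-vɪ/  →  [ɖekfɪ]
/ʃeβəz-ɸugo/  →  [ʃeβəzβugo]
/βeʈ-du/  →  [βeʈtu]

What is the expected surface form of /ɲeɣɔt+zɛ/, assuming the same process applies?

[ɲeɣɔtsɛ]

The data show progressive voicing assimilation: /θ/ → [ð] after /ʐ/; /v/ → [f] after /k/; /ɸ/ → [β] after /z/; /d/ → [t] after /ʈ/. In each pair only voicing changes, matching the preceding consonant, while place and manner stay constant.
/z/ is a voiced alveolar fricative. The preceding trigger /t/ is voiceless, so /z/ must become voiceless as well.
The voiceless alveolar fricative is [s], so /z/ → [s].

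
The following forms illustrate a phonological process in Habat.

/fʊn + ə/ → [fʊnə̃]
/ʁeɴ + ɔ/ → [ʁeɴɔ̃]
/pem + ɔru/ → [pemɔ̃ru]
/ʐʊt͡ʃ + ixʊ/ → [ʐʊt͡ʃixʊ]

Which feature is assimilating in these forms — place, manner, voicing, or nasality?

The vowel /ə/ surfaces as nasalised [ə̃] next to the preceding nasal /n/ — it has acquired the [+nasal] feature of its neighbour.
The other forms show the same pattern: /ɔ/ → [ɔ̃] after /ɴ/; /ɔ/ → [ɔ̃] after /m/ — each time a vowel is nasalised next to a preceding nasal.
No change occurs in [ʐʊt͡ʃixʊ] because the vowel at the boundary is adjacent to an oral consonant, not a nasal (/i/ next to /t͡ʃ/).

nasality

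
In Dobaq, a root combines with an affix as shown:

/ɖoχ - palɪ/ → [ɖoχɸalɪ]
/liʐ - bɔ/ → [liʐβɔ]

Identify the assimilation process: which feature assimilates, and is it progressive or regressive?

progressive manner assimilation

The segment that alternates is /p/, which surfaces as [ɸ] when adjacent to /χ/.
The change stop → fricative matches the manner of the preceding /χ/, identifying this as manner assimilation.
Place and voice are unchanged, so the assimilation is partial, not total.
The other alternating form patterns the same way: /b/ → [β] after /ʐ/ (stop → fricative, matching a fricative) — only manner changes, and always toward the preceding segment.
The trigger is the preceding segment, so the direction is progressive (perseverative).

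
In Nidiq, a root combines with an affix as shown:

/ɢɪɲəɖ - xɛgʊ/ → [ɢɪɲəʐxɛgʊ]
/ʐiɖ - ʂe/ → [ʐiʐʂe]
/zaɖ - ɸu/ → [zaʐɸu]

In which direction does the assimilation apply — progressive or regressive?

The segment that alternates is /ɖ/, which surfaces as [ʐ] when adjacent to /x/.
The change stop → fricative matches the manner of the following /x/, identifying this as manner assimilation.
The other alternating forms pattern the same way: /ɖ/ → [ʐ] before /ʂ/ (stop → fricative, matching a fricative); /ɖ/ → [ʐ] before /ɸ/ (stop → fricative, matching a fricative) — only manner changes, and always toward the following segment.
The trigger is the following segment, so the direction is regressive (anticipatory).

regressive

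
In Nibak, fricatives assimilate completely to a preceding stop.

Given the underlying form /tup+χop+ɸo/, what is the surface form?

/χ/ is the segment targeted by the rule; it sits immediately after /p/, so it assimilates completely and surfaces as [p].
The same rule applies at the second boundary: /ɸ/ → [p] next to /p/.

[tuppoppo]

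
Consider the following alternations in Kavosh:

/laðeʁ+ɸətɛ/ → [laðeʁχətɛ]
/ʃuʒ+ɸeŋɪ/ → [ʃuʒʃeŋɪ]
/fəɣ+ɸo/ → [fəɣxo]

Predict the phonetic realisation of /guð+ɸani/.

The data show progressive place assimilation: /ɸ/ → [χ] after /ʁ/; /ɸ/ → [ʃ] after /ʒ/; /ɸ/ → [x] after /ɣ/. In each pair only place changes, matching the preceding consonant, while manner and voice stay constant.
/ɸ/ is a voiceless bilabial fricative. The preceding trigger /ð/ is dental, so /ɸ/ must become dental as well.
A voiceless dental fricative is [θ], so the surface segment is [θ].

[guðθani]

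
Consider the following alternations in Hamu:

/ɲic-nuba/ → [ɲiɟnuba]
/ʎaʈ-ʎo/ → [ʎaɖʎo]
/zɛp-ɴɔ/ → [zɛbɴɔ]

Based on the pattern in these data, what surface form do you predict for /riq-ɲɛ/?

The data show regressive voicing assimilation: /c/ → [ɟ] before /n/; /ʈ/ → [ɖ] before /ʎ/; /p/ → [b] before /ɴ/. In each pair only voicing changes, matching the following consonant, while place and manner stay constant.
The rule targets /q/ (voiceless uvular stop), which sits before the trigger /ɲ/ (voiced).
The voiced uvular stop is [ɢ], so /q/ → [ɢ].

[riɢɲɛ]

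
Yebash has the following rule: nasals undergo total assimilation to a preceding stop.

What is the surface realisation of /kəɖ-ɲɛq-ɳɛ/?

/ɲ/ is the segment targeted by the rule; it sits immediately after /ɖ/, so it assimilates completely and surfaces as [ɖ].
At the second juncture, /ɳ/ likewise becomes [q] adjacent to /q/.

[kəɖɖɛqqɛ]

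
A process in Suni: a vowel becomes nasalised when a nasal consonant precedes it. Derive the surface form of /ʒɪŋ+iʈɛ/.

[ʒɪŋĩʈɛ]

The vowel /i/ is adjacent to the preceding nasal /ŋ/, so it acquires [+nasal] and surfaces as [ĩ].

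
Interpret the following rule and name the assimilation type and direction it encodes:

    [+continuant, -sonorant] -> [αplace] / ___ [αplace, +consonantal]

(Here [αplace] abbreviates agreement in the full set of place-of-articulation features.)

regressive place assimilation

The shared variable α links the value of the place features (abbreviated [place]) on the target to the same value on the neighbouring segment, so place is the feature that assimilates.
The conditioning segment sits to the right of the focus bar, meaning the trigger follows the segment that changes — regressive assimilation.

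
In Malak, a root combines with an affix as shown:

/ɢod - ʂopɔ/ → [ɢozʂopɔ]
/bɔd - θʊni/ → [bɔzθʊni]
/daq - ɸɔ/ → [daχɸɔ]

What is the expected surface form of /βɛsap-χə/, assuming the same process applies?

[βɛsaɸχə]

The data show regressive manner assimilation: /d/ → [z] before /ʂ/; /d/ → [z] before /θ/; /q/ → [χ] before /ɸ/. In each pair only manner changes, matching the following consonant, while place and voice stay constant.
The rule targets /p/ (voiceless bilabial stop), which sits before the trigger /χ/ (fricative).
The voiceless bilabial fricative is [ɸ], so /p/ → [ɸ].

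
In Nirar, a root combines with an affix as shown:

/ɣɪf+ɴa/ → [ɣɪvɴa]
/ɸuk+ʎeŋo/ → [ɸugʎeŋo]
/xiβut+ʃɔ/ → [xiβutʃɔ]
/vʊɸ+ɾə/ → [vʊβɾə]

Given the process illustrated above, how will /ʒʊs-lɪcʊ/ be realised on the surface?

The data show regressive voicing assimilation: /f/ → [v] before /ɴ/; /k/ → [g] before /ʎ/; /ɸ/ → [β] before /ɾ/. In each pair only voicing changes, matching the following consonant, while place and manner stay constant.
No alternation appears in [xiβutʃɔ]: there the adjacent consonants already agree in voicing (/t/ and /ʃ/ are both voiceless), so this form is consistent with the same rule.
The rule targets /s/ (voiceless alveolar fricative), which sits before the trigger /l/ (voiced).
The voiced alveolar fricative is [z], so /s/ → [z].

[ʒʊzlɪcʊ]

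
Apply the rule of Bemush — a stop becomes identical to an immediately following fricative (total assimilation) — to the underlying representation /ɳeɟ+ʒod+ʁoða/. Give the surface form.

/ɟ/ is the segment targeted by the rule; it sits immediately before /ʒ/, so it assimilates completely and surfaces as [ʒ].
At the second juncture, /d/ likewise becomes [ʁ] adjacent to /ʁ/.

[ɳeʒʒoʁʁoða]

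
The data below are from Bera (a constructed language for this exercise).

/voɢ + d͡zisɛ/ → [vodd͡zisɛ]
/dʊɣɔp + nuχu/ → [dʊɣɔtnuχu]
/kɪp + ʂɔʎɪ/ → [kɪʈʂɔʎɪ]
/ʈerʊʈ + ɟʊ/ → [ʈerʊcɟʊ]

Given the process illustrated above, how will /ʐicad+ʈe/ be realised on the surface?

[ʐicaɖʈe]

The data show regressive place assimilation: /ɢ/ → [d] before /d͡z/; /p/ → [t] before /n/; /p/ → [ʈ] before /ʂ/; /ʈ/ → [c] before /ɟ/. In each pair only place changes, matching the following consonant, while manner and voice stay constant.
/d/ is a voiced alveolar stop. The following trigger /ʈ/ is retroflex, so /d/ must become retroflex as well.
The voiced retroflex stop is [ɖ], so /d/ → [ɖ].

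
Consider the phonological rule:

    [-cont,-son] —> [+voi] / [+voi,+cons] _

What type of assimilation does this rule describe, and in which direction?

progressive voicing assimilation

The structural change is [+voi], and the conditioning segment [+voi,+cons] (a voiced consonant) is itself voiced, so the target comes to share the voicing of its neighbour — voicing assimilation.
Since the environment is written before the underscore, the trigger precedes the target; the direction is progressive.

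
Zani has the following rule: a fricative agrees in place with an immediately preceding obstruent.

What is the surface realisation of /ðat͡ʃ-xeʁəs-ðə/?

[ðat͡ʃʃeʁəszə]

The rule targets /x/ (voiceless velar fricative), which sits after the trigger /t͡ʃ/ (postalveolar).
The voiceless postalveolar fricative is [ʃ], so /x/ → [ʃ].
At the second juncture, /ð/ likewise becomes [z] adjacent to /s/.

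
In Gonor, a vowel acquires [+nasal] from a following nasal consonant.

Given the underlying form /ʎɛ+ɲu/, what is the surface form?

The vowel /ɛ/ is adjacent to the following nasal /ɲ/, so it acquires [+nasal] and surfaces as [ɛ̃].

[ʎɛ̃ɲu]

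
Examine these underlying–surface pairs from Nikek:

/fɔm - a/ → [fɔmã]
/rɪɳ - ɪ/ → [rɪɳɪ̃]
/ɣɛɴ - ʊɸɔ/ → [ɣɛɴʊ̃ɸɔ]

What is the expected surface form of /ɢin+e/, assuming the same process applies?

The data show progressive nasality assimilation (vowel nasalisation): /a/ → [ã] after /m/; /ɪ/ → [ɪ̃] after /ɳ/; /ʊ/ → [ʊ̃] after /ɴ/ — a vowel is nasalised by an immediately preceding nasal consonant.
/e/ sits next to the nasal /n/ and is therefore nasalised to [ẽ].

[ɢinẽ]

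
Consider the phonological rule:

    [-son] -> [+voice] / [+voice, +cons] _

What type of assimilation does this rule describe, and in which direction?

progressive voicing assimilation

The target ([-son], obstruents) acquires [+voice] next to a voiced consonant ([+voice, +cons]) — it takes on the voicing of its neighbour, so the feature that spreads is voicing.
The conditioning segment sits to the left of the focus bar, meaning the trigger precedes the segment that changes — progressive assimilation.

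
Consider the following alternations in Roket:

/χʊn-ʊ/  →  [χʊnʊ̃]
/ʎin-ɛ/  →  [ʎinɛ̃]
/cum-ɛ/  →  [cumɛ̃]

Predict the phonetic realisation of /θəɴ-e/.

[θəɴẽ]

The data show progressive nasality assimilation (vowel nasalisation): /ʊ/ → [ʊ̃] after /n/; /ɛ/ → [ɛ̃] after /n/; /ɛ/ → [ɛ̃] after /m/ — a vowel is nasalised by an immediately preceding nasal consonant.
/e/ sits next to the nasal /ɴ/ and is therefore nasalised to [ẽ].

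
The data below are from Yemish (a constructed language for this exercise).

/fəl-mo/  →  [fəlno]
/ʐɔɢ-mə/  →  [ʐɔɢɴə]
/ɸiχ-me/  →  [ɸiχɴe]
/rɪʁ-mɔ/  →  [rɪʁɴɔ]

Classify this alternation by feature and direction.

The segment that alternates is /m/, which surfaces as [n] when adjacent to /l/.
The change bilabial → alveolar matches the place of the preceding /l/, identifying this as place assimilation.
Manner and voice are unchanged, so the assimilation is partial, not total.
The other alternating forms pattern the same way: /m/ → [ɴ] after /ɢ/ (bilabial → uvular, matching uvular); /m/ → [ɴ] after /χ/ (bilabial → uvular, matching uvular); /m/ → [ɴ] after /ʁ/ (bilabial → uvular, matching uvular) — only place changes, and always toward the preceding segment.
The trigger is the preceding segment, so the direction is progressive (perseverative).

progressive place assimilation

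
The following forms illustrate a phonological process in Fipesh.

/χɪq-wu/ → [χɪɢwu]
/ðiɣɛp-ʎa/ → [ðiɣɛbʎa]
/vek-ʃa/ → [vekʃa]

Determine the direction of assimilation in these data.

The segment that alternates is /q/, which surfaces as [ɢ] when adjacent to /w/.
/q/ is voiceless while /w/ is voiced; the output [ɢ] is voiced, matching the trigger — so the feature that spreads is voicing.
Checking the remaining alternation: /p/ → [b] before /ʎ/ (voiceless → voiced, matching voiced) — only voicing changes, and always toward the following segment.
No alternation appears in [vekʃa]: there the adjacent consonants already agree in voicing (/k/ and /ʃ/ are both voiceless), so this form is consistent with the same rule.
The trigger is the following segment, so the direction is regressive (anticipatory).

regressive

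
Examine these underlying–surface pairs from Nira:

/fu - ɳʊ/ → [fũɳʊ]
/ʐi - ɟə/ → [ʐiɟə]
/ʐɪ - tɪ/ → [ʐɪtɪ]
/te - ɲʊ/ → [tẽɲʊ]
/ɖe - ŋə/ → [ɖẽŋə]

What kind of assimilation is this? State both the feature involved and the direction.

regressive nasality assimilation (vowel nasalisation)

The vowel /u/ surfaces as nasalised [ũ] next to the following nasal /ɳ/ — it has acquired the [+nasal] feature of its neighbour.
The other forms show the same pattern: /e/ → [ẽ] before /ɲ/; /e/ → [ẽ] before /ŋ/ — each time a vowel is nasalised next to a following nasal.
No change occurs in [ʐiɟə], [ʐɪtɪ] because the vowel at the boundary is adjacent to an oral consonant, not a nasal (/i/ next to /ɟ/; /ɪ/ next to /t/).
Because the conditioning nasal is to the right of the vowel that changes, the process is regressive (anticipatory).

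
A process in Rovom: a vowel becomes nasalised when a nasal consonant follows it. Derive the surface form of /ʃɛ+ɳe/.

/ɛ/ sits next to the nasal /ɳ/ and is therefore nasalised to [ɛ̃].

[ʃɛ̃ɳe]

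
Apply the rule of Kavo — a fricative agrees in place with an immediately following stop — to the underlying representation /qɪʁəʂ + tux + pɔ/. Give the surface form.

[qɪʁəstuɸpɔ]

/ʂ/ is a voiceless retroflex fricative. The following trigger /t/ is alveolar, so /ʂ/ must become alveolar as well.
Changing only its place to alveolar gives [s] — the voiceless alveolar fricative.
The same rule applies at the second boundary: /x/ → [ɸ] next to /p/.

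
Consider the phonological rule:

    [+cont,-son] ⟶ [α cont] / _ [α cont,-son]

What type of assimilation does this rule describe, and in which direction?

The rule copies [cont] (continuancy) from the environment onto the target fricatives; since [±cont] encodes the stop/fricative manner contrast, the assimilating dimension is manner.
The conditioning segment sits to the right of the focus bar, meaning the trigger follows the segment that changes — regressive assimilation.

regressive manner assimilation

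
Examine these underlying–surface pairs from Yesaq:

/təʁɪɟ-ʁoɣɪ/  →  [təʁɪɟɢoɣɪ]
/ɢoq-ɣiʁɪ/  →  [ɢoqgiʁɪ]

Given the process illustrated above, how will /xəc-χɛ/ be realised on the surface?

The data show progressive manner assimilation: /ʁ/ → [ɢ] after /ɟ/; /ɣ/ → [g] after /q/. In each pair only manner changes, matching the preceding consonant, while place and voice stay constant.
/χ/ is a voiceless uvular fricative. The preceding trigger /c/ is a stop, so /χ/ must become a stop as well.
Changing only its manner to stop gives [q] — the voiceless uvular stop.

[xəcqɛ]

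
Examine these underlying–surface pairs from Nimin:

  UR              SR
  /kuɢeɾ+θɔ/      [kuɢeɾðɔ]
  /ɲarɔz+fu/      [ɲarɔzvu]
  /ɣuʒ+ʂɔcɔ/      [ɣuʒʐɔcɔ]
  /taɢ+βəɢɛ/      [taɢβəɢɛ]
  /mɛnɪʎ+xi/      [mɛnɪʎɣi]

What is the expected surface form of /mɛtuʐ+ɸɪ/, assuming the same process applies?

The data show progressive voicing assimilation: /θ/ → [ð] after /ɾ/; /f/ → [v] after /z/; /ʂ/ → [ʐ] after /ʒ/; /x/ → [ɣ] after /ʎ/. In each pair only voicing changes, matching the preceding consonant, while place and manner stay constant.
No alternation appears in [taɢβəɢɛ]: there the adjacent consonants already agree in voicing (/β/ and /ɢ/ are both voiced), so this form is consistent with the same rule.
The rule targets /ɸ/ (voiceless bilabial fricative), which sits after the trigger /ʐ/ (voiced).
The voiced bilabial fricative is [β], so /ɸ/ → [β].

[mɛtuʐβɪ]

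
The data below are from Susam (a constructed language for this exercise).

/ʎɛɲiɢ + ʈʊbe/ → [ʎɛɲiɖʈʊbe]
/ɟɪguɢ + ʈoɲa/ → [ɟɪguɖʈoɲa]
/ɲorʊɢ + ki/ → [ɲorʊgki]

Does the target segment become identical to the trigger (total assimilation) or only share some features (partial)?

partial assimilation

The segment that alternates is /ɢ/, which surfaces as [ɖ] when adjacent to /ʈ/.
The change uvular → retroflex matches the place of the following /ʈ/, identifying this as place assimilation.
Manner and voice are unchanged, so the assimilation is partial, not total.
Checking the remaining alternation: /ɢ/ → [g] before /k/ (uvular → velar, matching velar) — only place changes, and always toward the following segment.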